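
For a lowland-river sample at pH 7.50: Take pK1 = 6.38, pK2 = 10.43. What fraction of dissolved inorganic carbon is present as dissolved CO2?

α₀ = 1 / (1 + K1/[H⁺] + K1K2/[H⁺]²) = 1 / (1 + 10^+1.12 + 10^-1.81)
   = 1 / (1 + 13.183 + 0.015488) = 1/14.198 = 0.07043

α₀ = 0.0704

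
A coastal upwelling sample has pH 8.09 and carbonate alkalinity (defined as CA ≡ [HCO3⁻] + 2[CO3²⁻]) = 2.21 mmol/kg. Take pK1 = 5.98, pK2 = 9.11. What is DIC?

DIC = 2.05 mmol/kg

CA = [HCO3⁻] + 2[CO3²⁻] = (α₁ + 2α₂)·DIC
At pH 8.09: [H⁺]/K1 = 10^-2.11 = 0.0077625, K2/[H⁺] = 10^-1.02 = 0.095499
α₁ = 1/(1 + 0.0077625 + 0.095499) = 1/1.1033 = 0.9064; α₂ = α₁·K2/[H⁺] = 0.08656
α₁ + 2α₂ = 1.0795
DIC = CA / (α₁ + 2α₂) = 2.21 / 1.0795 = 2.05 mmol/kg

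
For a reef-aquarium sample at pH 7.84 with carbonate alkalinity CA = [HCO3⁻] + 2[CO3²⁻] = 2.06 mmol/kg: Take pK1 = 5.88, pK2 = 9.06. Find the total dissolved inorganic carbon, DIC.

CA = [HCO3⁻] + 2[CO3²⁻] = (α₁ + 2α₂)·DIC
At pH 7.84: [H⁺]/K1 = 10^-1.96 = 0.010965, K2/[H⁺] = 10^-1.22 = 0.060256
α₁ = 1/(1 + 0.010965 + 0.060256) = 1/1.0712 = 0.9335; α₂ = α₁·K2/[H⁺] = 0.05625
α₁ + 2α₂ = 1.0460
DIC = CA / (α₁ + 2α₂) = 2.06 / 1.0460 = 1.97 mmol/kg

DIC = 1.97 mmol/kg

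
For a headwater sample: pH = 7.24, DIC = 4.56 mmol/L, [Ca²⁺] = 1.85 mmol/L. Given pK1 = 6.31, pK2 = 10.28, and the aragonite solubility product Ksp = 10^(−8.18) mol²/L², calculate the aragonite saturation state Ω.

α₂ = 1 / (1 + [H⁺]/K2 + [H⁺]²/(K1K2)) = 1 / (1 + 10^+3.04 + 10^+2.11)
   = 1 / (1 + 1096.5 + 128.82) = 1/1226.3 = 0.0008155
[CO3²⁻] = α₂ × DIC = 0.0008155 × 4.56 = 0.003718 mmol/L = 3.718 μmol/L
Ksp = 10^(−8.18) = 6.607×10^-9
Ω = [Ca²⁺][CO3²⁻]/Ksp = (1.85×10^-3)(3.718×10^-6) / 6.607×10^-9 = 1.04

Ω = 1.04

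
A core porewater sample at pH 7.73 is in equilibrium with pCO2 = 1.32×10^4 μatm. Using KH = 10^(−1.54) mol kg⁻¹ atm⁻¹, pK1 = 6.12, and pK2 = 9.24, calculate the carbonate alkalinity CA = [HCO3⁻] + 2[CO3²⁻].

[CO2*] = KH · pCO2 = 10^(−1.54) × 1.32×10^4×10^-6 = 3.807×10^-4 mol/kg
α₀ = 1/(1 + K1/[H⁺] + K1K2/[H⁺]²) = 1/(1 + 10^+1.61 + 10^+0.10) = 0.02326
DIC = [CO2*]/α₀ = 3.807×10^-4 / 0.02326 = 16.37 mmol/kg
CA = (α₁ + 2α₂)·DIC = (0.9475 + 2×0.02928) × 16.37 = 16.5 mmol/kg

CA = 16.5 mmol/kg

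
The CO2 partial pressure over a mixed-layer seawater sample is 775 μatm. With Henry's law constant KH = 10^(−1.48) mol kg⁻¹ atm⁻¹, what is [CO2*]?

[CO2*] = 25.7 μmol/kg

KH = 10^(−1.48) = 3.311×10^-2 mol kg⁻¹ atm⁻¹
[CO2*] = KH · pCO2 = 3.311×10^-2 × 775×10^-6 atm = 2.57×10^-5 mol/kg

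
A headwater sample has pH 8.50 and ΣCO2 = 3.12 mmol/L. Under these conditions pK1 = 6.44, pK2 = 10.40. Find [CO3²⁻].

[CO3²⁻] = 0.0385 mmol/L

α₂ = 1 / (1 + [H⁺]/K2 + [H⁺]²/(K1K2)) = 1 / (1 + 10^+1.90 + 10^-0.16)
   = 1 / (1 + 79.433 + 0.69183) = 1/81.125 = 0.01233
[CO3²⁻] = α₂ × DIC = 0.01233 × 3.12 = 0.0385 mmol/L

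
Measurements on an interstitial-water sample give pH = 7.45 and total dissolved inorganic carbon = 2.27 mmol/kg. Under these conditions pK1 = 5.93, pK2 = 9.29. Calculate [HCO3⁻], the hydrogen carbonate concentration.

[HCO3⁻] = 2.17 mmol/kg

α₁ = 1 / (1 + [H⁺]/K1 + K2/[H⁺]) = 1 / (1 + 10^-1.52 + 10^-1.84)
   = 1 / (1 + 0.030200 + 0.014454) = 1/1.0447 = 0.9573
[HCO3⁻] = α₁ × DIC = 0.9573 × 2.27 = 2.17 mmol/kg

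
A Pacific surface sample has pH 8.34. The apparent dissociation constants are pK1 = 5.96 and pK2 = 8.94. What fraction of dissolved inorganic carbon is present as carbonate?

α₂ = 0.200

α₂ = 1 / (1 + [H⁺]/K2 + [H⁺]²/(K1K2)) = 1 / (1 + 10^+0.60 + 10^-1.78)
   = 1 / (1 + 3.9811 + 0.016596) = 1/4.9977 = 0.2001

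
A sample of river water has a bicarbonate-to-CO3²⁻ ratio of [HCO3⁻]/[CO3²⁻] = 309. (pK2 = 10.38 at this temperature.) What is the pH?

From K2 = [H⁺][CO3²⁻]/[HCO3⁻]:  pH = pK2 − log₁₀([HCO3⁻]/[CO3²⁻])
log₁₀(309) = +2.490
pH = 10.38 − (+2.490) = 7.89

pH = 7.89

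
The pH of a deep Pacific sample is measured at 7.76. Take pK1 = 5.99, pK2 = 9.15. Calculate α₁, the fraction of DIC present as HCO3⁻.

α₁ = 0.945

α₁ = 1 / (1 + [H⁺]/K1 + K2/[H⁺]) = 1 / (1 + 10^-1.77 + 10^-1.39)
   = 1 / (1 + 0.016982 + 0.040738) = 1/1.0577 = 0.9454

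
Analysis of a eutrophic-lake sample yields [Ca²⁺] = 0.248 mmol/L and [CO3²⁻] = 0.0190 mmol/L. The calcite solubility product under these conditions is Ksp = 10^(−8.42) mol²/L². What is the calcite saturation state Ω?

Ω = 1.24

Ksp = 10^(−8.42) = 3.802×10^-9
Ω = [Ca²⁺][CO3²⁻]/Ksp = (0.248×10^-3)(0.0190×10^-3) / 3.802×10^-9 = 1.24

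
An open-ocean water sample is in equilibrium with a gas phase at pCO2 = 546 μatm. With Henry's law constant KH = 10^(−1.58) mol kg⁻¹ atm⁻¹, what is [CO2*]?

[CO2*] = 14.4 μmol/kg

KH = 10^(−1.58) = 2.630×10^-2 mol kg⁻¹ atm⁻¹
[CO2*] = KH · pCO2 = 2.630×10^-2 × 546×10^-6 atm = 1.44×10^-5 mol/kg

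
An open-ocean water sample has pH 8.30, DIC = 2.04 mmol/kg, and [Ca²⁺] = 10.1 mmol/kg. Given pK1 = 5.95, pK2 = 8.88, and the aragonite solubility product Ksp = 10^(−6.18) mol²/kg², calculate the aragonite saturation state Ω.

Ω = 6.47

α₂ = 1 / (1 + [H⁺]/K2 + [H⁺]²/(K1K2)) = 1 / (1 + 10^+0.58 + 10^-1.77)
   = 1 / (1 + 3.8019 + 0.016982) = 1/4.8189 = 0.2075
[CO3²⁻] = α₂ × DIC = 0.2075 × 2.04 = 0.4233 mmol/kg
Ksp = 10^(−6.18) = 6.607×10^-7
Ω = [Ca²⁺][CO3²⁻]/Ksp = (10.1×10^-3)(4.233×10^-4) / 6.607×10^-7 = 6.47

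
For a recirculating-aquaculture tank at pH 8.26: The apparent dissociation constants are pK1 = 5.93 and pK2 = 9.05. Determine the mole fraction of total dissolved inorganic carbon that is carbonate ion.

α₂ = 0.139

α₂ = 1 / (1 + [H⁺]/K2 + [H⁺]²/(K1K2)) = 1 / (1 + 10^+0.79 + 10^-1.54)
   = 1 / (1 + 6.1660 + 0.028840) = 1/7.1948 = 0.1390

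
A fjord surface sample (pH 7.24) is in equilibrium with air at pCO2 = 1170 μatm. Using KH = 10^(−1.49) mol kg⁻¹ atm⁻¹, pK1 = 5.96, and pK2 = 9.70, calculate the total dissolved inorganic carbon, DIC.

[CO2*] = KH · pCO2 = 10^(−1.49) × 1170×10^-6 = 3.786×10^-5 mol/kg
α₀ = 1/(1 + K1/[H⁺] + K1K2/[H⁺]²) = 1/(1 + 10^+1.28 + 10^-1.18) = 0.04970
DIC = [CO2*]/α₀ = 3.786×10^-5 / 0.04970 = 0.762 mmol/kg

DIC = 0.762 mmol/kg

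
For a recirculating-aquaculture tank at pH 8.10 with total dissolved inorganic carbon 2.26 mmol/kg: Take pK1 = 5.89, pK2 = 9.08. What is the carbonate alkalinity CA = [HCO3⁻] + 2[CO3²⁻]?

CA = [HCO3⁻] + 2[CO3²⁻] = (α₁ + 2α₂)·DIC
At pH 8.10: [H⁺]/K1 = 10^-2.21 = 0.0061660, K2/[H⁺] = 10^-0.98 = 0.10471
α₁ = 1/(1 + 0.0061660 + 0.10471) = 1/1.1109 = 0.9002; α₂ = α₁·K2/[H⁺] = 0.09426
α₁ + 2α₂ = 1.0887
CA = 1.0887 × 2.26 = 2.46 mmol/kg

CA = 2.46 mmol/kg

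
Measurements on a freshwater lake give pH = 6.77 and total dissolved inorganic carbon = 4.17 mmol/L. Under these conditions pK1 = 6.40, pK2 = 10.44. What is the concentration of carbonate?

[CO3²⁻] = 0.625 μmol/L

α₂ = 1 / (1 + [H⁺]/K2 + [H⁺]²/(K1K2)) = 1 / (1 + 10^+3.67 + 10^+3.30)
   = 1 / (1 + 4677.4 + 1995.3) = 1/6673.6 = 0.0001498
[CO3²⁻] = α₂ × DIC = 0.0001498 × 4.17 = 0.000625 mmol/L = 0.625 μmol/L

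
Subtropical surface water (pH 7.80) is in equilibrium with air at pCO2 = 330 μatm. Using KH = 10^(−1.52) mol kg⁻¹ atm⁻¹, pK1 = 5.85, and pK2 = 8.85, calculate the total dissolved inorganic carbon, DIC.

DIC = 0.977 mmol/kg

[CO2*] = KH · pCO2 = 10^(−1.52) × 330×10^-6 = 9.966×10^-6 mol/kg
α₀ = 1/(1 + K1/[H⁺] + K1K2/[H⁺]²) = 1/(1 + 10^+1.95 + 10^+0.90) = 0.01020
DIC = [CO2*]/α₀ = 9.966×10^-6 / 0.01020 = 0.977 mmol/kg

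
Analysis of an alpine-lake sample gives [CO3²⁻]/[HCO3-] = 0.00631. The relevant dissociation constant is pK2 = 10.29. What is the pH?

pH = 8.09

From K2 = [H⁺][CO3²⁻]/[HCO3-]:  pH = pK2 + log₁₀([CO3²⁻]/[HCO3-])
log₁₀(0.00631) = -2.200
pH = 10.29 + (-2.200) = 8.09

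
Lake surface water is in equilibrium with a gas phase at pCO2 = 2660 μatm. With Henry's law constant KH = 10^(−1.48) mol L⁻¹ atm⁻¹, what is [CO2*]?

KH = 10^(−1.48) = 3.311×10^-2 mol L⁻¹ atm⁻¹
[CO2*] = KH · pCO2 = 3.311×10^-2 × 2660×10^-6 atm = 8.81×10^-5 mol/L

[CO2*] = 88.1 μmol/L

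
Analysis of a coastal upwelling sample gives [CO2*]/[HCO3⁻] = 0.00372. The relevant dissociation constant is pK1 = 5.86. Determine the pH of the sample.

From K1 = [H⁺][HCO3⁻]/[CO2*]:  pH = pK1 − log₁₀([CO2*]/[HCO3⁻])
log₁₀(0.00372) = -2.429
pH = 5.86 − (-2.429) = 8.29

pH = 8.29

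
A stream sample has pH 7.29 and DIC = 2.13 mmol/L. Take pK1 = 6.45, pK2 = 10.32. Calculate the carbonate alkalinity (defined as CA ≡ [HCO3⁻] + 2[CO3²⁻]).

CA = 1.86 mmol/L

CA = [HCO3⁻] + 2[CO3²⁻] = (α₁ + 2α₂)·DIC
At pH 7.29: [H⁺]/K1 = 10^-0.84 = 0.14454, K2/[H⁺] = 10^-3.03 = 0.00093325
α₁ = 1/(1 + 0.14454 + 0.00093325) = 1/1.1455 = 0.8730; α₂ = α₁·K2/[H⁺] = 0.0008147
α₁ + 2α₂ = 0.8746
CA = 0.8746 × 2.13 = 1.86 mmol/L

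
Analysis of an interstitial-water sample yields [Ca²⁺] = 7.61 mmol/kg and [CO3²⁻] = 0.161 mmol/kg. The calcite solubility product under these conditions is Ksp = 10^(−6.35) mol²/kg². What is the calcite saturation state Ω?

Ω = 2.74

Ksp = 10^(−6.35) = 4.467×10^-7
Ω = [Ca²⁺][CO3²⁻]/Ksp = (7.61×10^-3)(0.161×10^-3) / 4.467×10^-7 = 2.74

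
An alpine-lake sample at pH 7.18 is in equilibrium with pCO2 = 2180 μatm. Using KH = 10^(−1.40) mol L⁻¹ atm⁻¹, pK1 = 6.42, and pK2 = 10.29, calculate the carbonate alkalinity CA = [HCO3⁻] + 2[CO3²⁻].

CA = 0.500 mmol/L

[CO2*] = KH · pCO2 = 10^(−1.40) × 2180×10^-6 = 8.679×10^-5 mol/L
α₀ = 1/(1 + K1/[H⁺] + K1K2/[H⁺]²) = 1/(1 + 10^+0.76 + 10^-2.35) = 0.1480
DIC = [CO2*]/α₀ = 8.679×10^-5 / 0.1480 = 0.5866 mmol/L
CA = (α₁ + 2α₂)·DIC = (0.8514 + 2×0.0006609) × 0.5866 = 0.500 mmol/L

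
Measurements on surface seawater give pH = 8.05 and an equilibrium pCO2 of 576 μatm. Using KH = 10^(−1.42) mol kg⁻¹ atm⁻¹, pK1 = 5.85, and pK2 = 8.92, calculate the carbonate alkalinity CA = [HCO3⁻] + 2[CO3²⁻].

CA = 4.41 mmol/kg

[CO2*] = KH · pCO2 = 10^(−1.42) × 576×10^-6 = 2.190×10^-5 mol/kg
α₀ = 1/(1 + K1/[H⁺] + K1K2/[H⁺]²) = 1/(1 + 10^+2.20 + 10^+1.33) = 0.005529
DIC = [CO2*]/α₀ = 2.190×10^-5 / 0.005529 = 3.961 mmol/kg
CA = (α₁ + 2α₂)·DIC = (0.8763 + 2×0.1182) × 3.961 = 4.41 mmol/kg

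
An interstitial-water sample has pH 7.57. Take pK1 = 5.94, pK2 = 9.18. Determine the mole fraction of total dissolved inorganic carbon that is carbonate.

α₂ = 0.0234

α₂ = 1 / (1 + [H⁺]/K2 + [H⁺]²/(K1K2)) = 1 / (1 + 10^+1.61 + 10^-0.02)
   = 1 / (1 + 40.738 + 0.95499) = 1/42.693 = 0.02342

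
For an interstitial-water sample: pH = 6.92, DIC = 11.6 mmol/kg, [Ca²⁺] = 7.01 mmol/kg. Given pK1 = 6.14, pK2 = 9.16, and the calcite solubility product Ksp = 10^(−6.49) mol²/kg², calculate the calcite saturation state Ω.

α₂ = 1 / (1 + [H⁺]/K2 + [H⁺]²/(K1K2)) = 1 / (1 + 10^+2.24 + 10^+1.46)
   = 1 / (1 + 173.78 + 28.840) = 1/203.62 = 0.004911
[CO3²⁻] = α₂ × DIC = 0.004911 × 11.6 = 0.05697 mmol/kg
Ksp = 10^(−6.49) = 3.236×10^-7
Ω = [Ca²⁺][CO3²⁻]/Ksp = (7.01×10^-3)(5.697×10^-5) / 3.236×10^-7 = 1.23

Ω = 1.23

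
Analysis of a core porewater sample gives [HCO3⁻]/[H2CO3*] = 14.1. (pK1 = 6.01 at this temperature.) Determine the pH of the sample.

From K1 = [H⁺][HCO3⁻]/[H2CO3*]:  pH = pK1 + log₁₀([HCO3⁻]/[H2CO3*])
log₁₀(14.1) = +1.149
pH = 6.01 + (+1.149) = 7.16

pH = 7.16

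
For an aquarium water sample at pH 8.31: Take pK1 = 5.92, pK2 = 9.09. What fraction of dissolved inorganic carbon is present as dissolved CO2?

α₀ = 1 / (1 + K1/[H⁺] + K1K2/[H⁺]²) = 1 / (1 + 10^+2.39 + 10^+1.61)
   = 1 / (1 + 245.47 + 40.738) = 1/287.21 = 0.003482

α₀ = 0.00348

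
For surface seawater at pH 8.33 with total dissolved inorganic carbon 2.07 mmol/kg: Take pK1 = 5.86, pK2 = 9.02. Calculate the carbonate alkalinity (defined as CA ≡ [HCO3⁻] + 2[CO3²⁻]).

CA = 2.41 mmol/kg

CA = [HCO3⁻] + 2[CO3²⁻] = (α₁ + 2α₂)·DIC
At pH 8.33: [H⁺]/K1 = 10^-2.47 = 0.0033884, K2/[H⁺] = 10^-0.69 = 0.20417
α₁ = 1/(1 + 0.0033884 + 0.20417) = 1/1.2076 = 0.8281; α₂ = α₁·K2/[H⁺] = 0.1691
α₁ + 2α₂ = 1.1663
CA = 1.1663 × 2.07 = 2.41 mmol/kg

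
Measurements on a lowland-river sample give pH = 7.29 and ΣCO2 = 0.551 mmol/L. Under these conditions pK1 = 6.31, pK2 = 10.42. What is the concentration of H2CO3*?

[CO2*] = 0.0522 mmol/L

α₀ = 1 / (1 + K1/[H⁺] + K1K2/[H⁺]²) = 1 / (1 + 10^+0.98 + 10^-2.15)
   = 1 / (1 + 9.5499 + 0.0070795) = 1/10.557 = 0.09472
[CO2*] = α₀ × DIC = 0.09472 × 0.551 = 0.0522 mmol/L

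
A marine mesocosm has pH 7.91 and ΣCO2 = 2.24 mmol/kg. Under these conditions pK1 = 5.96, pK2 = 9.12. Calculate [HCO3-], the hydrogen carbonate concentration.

α₁ = 1 / (1 + [H⁺]/K1 + K2/[H⁺]) = 1 / (1 + 10^-1.95 + 10^-1.21)
   = 1 / (1 + 0.011220 + 0.061660) = 1/1.0729 = 0.9321
[HCO3⁻] = α₁ × DIC = 0.9321 × 2.24 = 2.09 mmol/kg

[HCO3⁻] = 2.09 mmol/kg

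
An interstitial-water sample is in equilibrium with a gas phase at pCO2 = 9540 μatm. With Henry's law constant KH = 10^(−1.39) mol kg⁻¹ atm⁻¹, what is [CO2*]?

[CO2*] = 389 μmol/kg

KH = 10^(−1.39) = 4.074×10^-2 mol kg⁻¹ atm⁻¹
[CO2*] = KH · pCO2 = 4.074×10^-2 × 9540×10^-6 atm = 3.89×10^-4 mol/kg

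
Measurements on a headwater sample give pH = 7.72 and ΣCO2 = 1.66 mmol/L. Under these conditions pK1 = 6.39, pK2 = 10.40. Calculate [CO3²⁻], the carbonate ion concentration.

[CO3²⁻] = 3.31 μmol/L

α₂ = 1 / (1 + [H⁺]/K2 + [H⁺]²/(K1K2)) = 1 / (1 + 10^+2.68 + 10^+1.35)
   = 1 / (1 + 478.63 + 22.387) = 1/502.02 = 0.001992
[CO3²⁻] = α₂ × DIC = 0.001992 × 1.66 = 0.00331 mmol/L = 3.31 μmol/L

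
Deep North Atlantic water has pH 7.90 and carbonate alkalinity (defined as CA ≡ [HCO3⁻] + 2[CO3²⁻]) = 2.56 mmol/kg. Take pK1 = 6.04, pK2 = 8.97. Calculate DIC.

CA = [HCO3⁻] + 2[CO3²⁻] = (α₁ + 2α₂)·DIC
At pH 7.90: [H⁺]/K1 = 10^-1.86 = 0.013804, K2/[H⁺] = 10^-1.07 = 0.085114
α₁ = 1/(1 + 0.013804 + 0.085114) = 1/1.0989 = 0.9100; α₂ = α₁·K2/[H⁺] = 0.07745
α₁ + 2α₂ = 1.0649
DIC = CA / (α₁ + 2α₂) = 2.56 / 1.0649 = 2.40 mmol/kg

DIC = 2.40 mmol/kg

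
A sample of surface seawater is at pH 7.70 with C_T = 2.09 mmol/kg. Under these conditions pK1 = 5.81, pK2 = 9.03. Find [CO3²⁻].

[CO3²⁻] = 0.0923 mmol/kg

α₂ = 1 / (1 + [H⁺]/K2 + [H⁺]²/(K1K2)) = 1 / (1 + 10^+1.33 + 10^-0.56)
   = 1 / (1 + 21.380 + 0.27542) = 1/22.655 = 0.04414
[CO3²⁻] = α₂ × DIC = 0.04414 × 2.09 = 0.0923 mmol/kg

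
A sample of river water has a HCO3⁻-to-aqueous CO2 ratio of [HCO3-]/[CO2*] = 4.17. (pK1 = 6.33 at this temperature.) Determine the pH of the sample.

pH = 6.95

From K1 = [H⁺][HCO3-]/[CO2*]:  pH = pK1 + log₁₀([HCO3-]/[CO2*])
log₁₀(4.17) = +0.620
pH = 6.33 + (+0.620) = 6.95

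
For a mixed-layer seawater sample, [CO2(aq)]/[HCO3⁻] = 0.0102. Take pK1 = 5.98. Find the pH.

From K1 = [H⁺][HCO3⁻]/[CO2(aq)]:  pH = pK1 − log₁₀([CO2(aq)]/[HCO3⁻])
log₁₀(0.0102) = -1.991
pH = 5.98 − (-1.991) = 7.97

pH = 7.97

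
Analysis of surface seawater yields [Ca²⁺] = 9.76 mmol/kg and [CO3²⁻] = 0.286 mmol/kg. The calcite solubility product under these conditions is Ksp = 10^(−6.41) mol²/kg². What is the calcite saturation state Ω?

Ksp = 10^(−6.41) = 3.890×10^-7
Ω = [Ca²⁺][CO3²⁻]/Ksp = (9.76×10^-3)(0.286×10^-3) / 3.890×10^-7 = 7.17

Ω = 7.17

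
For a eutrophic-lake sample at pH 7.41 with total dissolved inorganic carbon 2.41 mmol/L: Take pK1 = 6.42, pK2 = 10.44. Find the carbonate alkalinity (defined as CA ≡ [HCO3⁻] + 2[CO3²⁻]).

CA = 2.19 mmol/L

CA = [HCO3⁻] + 2[CO3²⁻] = (α₁ + 2α₂)·DIC
At pH 7.41: [H⁺]/K1 = 10^-0.99 = 0.10233, K2/[H⁺] = 10^-3.03 = 0.00093325
α₁ = 1/(1 + 0.10233 + 0.00093325) = 1/1.1033 = 0.9064; α₂ = α₁·K2/[H⁺] = 0.0008459
α₁ + 2α₂ = 0.9081
CA = 0.9081 × 2.41 = 2.19 mmol/L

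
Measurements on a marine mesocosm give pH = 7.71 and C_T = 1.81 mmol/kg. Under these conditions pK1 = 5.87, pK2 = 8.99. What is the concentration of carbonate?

[CO3²⁻] = 0.0890 mmol/kg

α₂ = 1 / (1 + [H⁺]/K2 + [H⁺]²/(K1K2)) = 1 / (1 + 10^+1.28 + 10^-0.56)
   = 1 / (1 + 19.055 + 0.27542) = 1/20.330 = 0.04919
[CO3²⁻] = α₂ × DIC = 0.04919 × 1.81 = 0.0890 mmol/kg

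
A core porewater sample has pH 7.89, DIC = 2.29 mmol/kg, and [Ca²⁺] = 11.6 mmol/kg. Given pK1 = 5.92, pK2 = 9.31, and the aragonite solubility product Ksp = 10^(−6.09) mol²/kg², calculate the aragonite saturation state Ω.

α₂ = 1 / (1 + [H⁺]/K2 + [H⁺]²/(K1K2)) = 1 / (1 + 10^+1.42 + 10^-0.55)
   = 1 / (1 + 26.303 + 0.28184) = 1/27.585 = 0.03625
[CO3²⁻] = α₂ × DIC = 0.03625 × 2.29 = 0.08302 mmol/kg
Ksp = 10^(−6.09) = 8.128×10^-7
Ω = [Ca²⁺][CO3²⁻]/Ksp = (11.6×10^-3)(8.302×10^-5) / 8.128×10^-7 = 1.18

Ω = 1.18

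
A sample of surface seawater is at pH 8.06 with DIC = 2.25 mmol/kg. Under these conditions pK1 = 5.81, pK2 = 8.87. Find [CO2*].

[CO2*] = 10.9 μmol/kg

α₀ = 1 / (1 + K1/[H⁺] + K1K2/[H⁺]²) = 1 / (1 + 10^+2.25 + 10^+1.44)
   = 1 / (1 + 177.83 + 27.542) = 1/206.37 = 0.004846
[CO2*] = α₀ × DIC = 0.004846 × 2.25 = 0.0109 mmol/kg = 10.9 μmol/kg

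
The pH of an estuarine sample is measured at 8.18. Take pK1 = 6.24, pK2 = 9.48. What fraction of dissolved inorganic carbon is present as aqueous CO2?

α₀ = 0.0108

α₀ = 1 / (1 + K1/[H⁺] + K1K2/[H⁺]²) = 1 / (1 + 10^+1.94 + 10^+0.64)
   = 1 / (1 + 87.096 + 4.3652) = 1/92.462 = 0.01082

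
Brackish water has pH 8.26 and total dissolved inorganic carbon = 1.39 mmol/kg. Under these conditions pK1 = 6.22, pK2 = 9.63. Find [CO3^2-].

α₂ = 1 / (1 + [H⁺]/K2 + [H⁺]²/(K1K2)) = 1 / (1 + 10^+1.37 + 10^-0.67)
   = 1 / (1 + 23.442 + 0.21380) = 1/24.656 = 0.04056
[CO3²⁻] = α₂ × DIC = 0.04056 × 1.39 = 0.0564 mmol/kg

[CO3²⁻] = 0.0564 mmol/kg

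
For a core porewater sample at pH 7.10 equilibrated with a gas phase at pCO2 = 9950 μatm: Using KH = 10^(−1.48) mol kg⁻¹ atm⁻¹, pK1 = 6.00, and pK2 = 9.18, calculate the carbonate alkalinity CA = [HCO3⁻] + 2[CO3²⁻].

CA = 4.22 mmol/kg

[CO2*] = KH · pCO2 = 10^(−1.48) × 9950×10^-6 = 3.295×10^-4 mol/kg
α₀ = 1/(1 + K1/[H⁺] + K1K2/[H⁺]²) = 1/(1 + 10^+1.10 + 10^-0.98) = 0.07302
DIC = [CO2*]/α₀ = 3.295×10^-4 / 0.07302 = 4.512 mmol/kg
CA = (α₁ + 2α₂)·DIC = (0.9193 + 2×0.007647) × 4.512 = 4.22 mmol/kg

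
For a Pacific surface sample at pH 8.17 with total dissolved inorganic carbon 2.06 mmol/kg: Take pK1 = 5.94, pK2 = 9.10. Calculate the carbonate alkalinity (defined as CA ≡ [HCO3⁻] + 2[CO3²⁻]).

CA = 2.26 mmol/kg

CA = [HCO3⁻] + 2[CO3²⁻] = (α₁ + 2α₂)·DIC
At pH 8.17: [H⁺]/K1 = 10^-2.23 = 0.0058884, K2/[H⁺] = 10^-0.93 = 0.11749
α₁ = 1/(1 + 0.0058884 + 0.11749) = 1/1.1234 = 0.8902; α₂ = α₁·K2/[H⁺] = 0.1046
α₁ + 2α₂ = 1.0993
CA = 1.0993 × 2.06 = 2.26 mmol/kg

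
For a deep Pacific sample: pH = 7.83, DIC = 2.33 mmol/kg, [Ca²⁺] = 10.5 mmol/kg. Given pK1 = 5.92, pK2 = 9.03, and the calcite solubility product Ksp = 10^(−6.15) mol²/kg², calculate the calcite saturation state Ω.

Ω = 2.03

α₂ = 1 / (1 + [H⁺]/K2 + [H⁺]²/(K1K2)) = 1 / (1 + 10^+1.20 + 10^-0.71)
   = 1 / (1 + 15.849 + 0.19498) = 1/17.044 = 0.05867
[CO3²⁻] = α₂ × DIC = 0.05867 × 2.33 = 0.1367 mmol/kg
Ksp = 10^(−6.15) = 7.079×10^-7
Ω = [Ca²⁺][CO3²⁻]/Ksp = (10.5×10^-3)(1.367×10^-4) / 7.079×10^-7 = 2.03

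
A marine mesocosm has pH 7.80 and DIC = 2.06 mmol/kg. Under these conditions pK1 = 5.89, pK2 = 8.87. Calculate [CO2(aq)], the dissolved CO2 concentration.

α₀ = 1 / (1 + K1/[H⁺] + K1K2/[H⁺]²) = 1 / (1 + 10^+1.91 + 10^+0.84)
   = 1 / (1 + 81.283 + 6.9183) = 1/89.201 = 0.01121
[CO2*] = α₀ × DIC = 0.01121 × 2.06 = 0.0231 mmol/kg

[CO2*] = 0.0231 mmol/kg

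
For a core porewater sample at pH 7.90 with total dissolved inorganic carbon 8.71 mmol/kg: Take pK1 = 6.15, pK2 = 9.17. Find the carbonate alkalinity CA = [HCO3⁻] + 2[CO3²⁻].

CA = [HCO3⁻] + 2[CO3²⁻] = (α₁ + 2α₂)·DIC
At pH 7.90: [H⁺]/K1 = 10^-1.75 = 0.017783, K2/[H⁺] = 10^-1.27 = 0.053703
α₁ = 1/(1 + 0.017783 + 0.053703) = 1/1.0715 = 0.9333; α₂ = α₁·K2/[H⁺] = 0.05012
α₁ + 2α₂ = 1.0335
CA = 1.0335 × 8.71 = 9.00 mmol/kg

CA = 9.00 mmol/kg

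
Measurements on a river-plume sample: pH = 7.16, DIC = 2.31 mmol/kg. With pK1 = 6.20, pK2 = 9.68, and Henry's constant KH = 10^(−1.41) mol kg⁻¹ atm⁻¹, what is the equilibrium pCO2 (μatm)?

pCO2 = 5850 μatm

α₀ = 1 / (1 + K1/[H⁺] + K1K2/[H⁺]²) = 1 / (1 + 10^+0.96 + 10^-1.56)
   = 1 / (1 + 9.1201 + 0.027542) = 1/10.148 = 0.09854
[CO2*] = α₀ × DIC = 0.09854 × 2.31 = 0.2276 mmol/kg
pCO2 = [CO2*]/KH = 2.276×10^-4 / 3.890×10^-2 = 5850 μatm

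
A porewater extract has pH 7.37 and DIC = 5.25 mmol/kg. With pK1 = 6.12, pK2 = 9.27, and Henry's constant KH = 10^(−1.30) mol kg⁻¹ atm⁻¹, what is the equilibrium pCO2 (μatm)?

α₀ = 1 / (1 + K1/[H⁺] + K1K2/[H⁺]²) = 1 / (1 + 10^+1.25 + 10^-0.65)
   = 1 / (1 + 17.783 + 0.22387) = 1/19.007 = 0.05261
[CO2*] = α₀ × DIC = 0.05261 × 5.25 = 0.2762 mmol/kg
pCO2 = [CO2*]/KH = 2.762×10^-4 / 5.012×10^-2 = 5510 μatm

pCO2 = 5510 μatm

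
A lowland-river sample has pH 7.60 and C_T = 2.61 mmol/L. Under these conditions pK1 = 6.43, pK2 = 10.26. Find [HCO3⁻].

α₁ = 1 / (1 + [H⁺]/K1 + K2/[H⁺]) = 1 / (1 + 10^-1.17 + 10^-2.66)
   = 1 / (1 + 0.067608 + 0.0021878) = 1/1.0698 = 0.9348
[HCO3⁻] = α₁ × DIC = 0.9348 × 2.61 = 2.44 mmol/L

[HCO3⁻] = 2.44 mmol/L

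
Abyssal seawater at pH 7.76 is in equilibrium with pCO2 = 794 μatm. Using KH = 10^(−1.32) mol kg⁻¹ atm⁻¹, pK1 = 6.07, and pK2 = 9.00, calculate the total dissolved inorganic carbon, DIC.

DIC = 2.01 mmol/kg

[CO2*] = KH · pCO2 = 10^(−1.32) × 794×10^-6 = 3.800×10^-5 mol/kg
α₀ = 1/(1 + K1/[H⁺] + K1K2/[H⁺]²) = 1/(1 + 10^+1.69 + 10^+0.45) = 0.01894
DIC = [CO2*]/α₀ = 3.800×10^-5 / 0.01894 = 2.01 mmol/kg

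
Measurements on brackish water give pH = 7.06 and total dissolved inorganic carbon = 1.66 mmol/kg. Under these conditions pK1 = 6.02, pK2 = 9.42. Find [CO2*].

α₀ = 1 / (1 + K1/[H⁺] + K1K2/[H⁺]²) = 1 / (1 + 10^+1.04 + 10^-1.32)
   = 1 / (1 + 10.965 + 0.047863) = 1/12.013 = 0.08325
[CO2*] = α₀ × DIC = 0.08325 × 1.66 = 0.138 mmol/kg

[CO2*] = 0.138 mmol/kg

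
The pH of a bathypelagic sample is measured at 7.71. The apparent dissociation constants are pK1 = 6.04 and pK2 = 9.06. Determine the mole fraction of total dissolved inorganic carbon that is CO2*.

α₀ = 0.0201

α₀ = 1 / (1 + K1/[H⁺] + K1K2/[H⁺]²) = 1 / (1 + 10^+1.67 + 10^+0.32)
   = 1 / (1 + 46.774 + 2.0893) = 1/49.863 = 0.02006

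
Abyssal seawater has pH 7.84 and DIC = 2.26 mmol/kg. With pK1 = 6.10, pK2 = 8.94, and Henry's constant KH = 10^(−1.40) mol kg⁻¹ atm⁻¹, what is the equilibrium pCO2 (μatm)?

α₀ = 1 / (1 + K1/[H⁺] + K1K2/[H⁺]²) = 1 / (1 + 10^+1.74 + 10^+0.64)
   = 1 / (1 + 54.954 + 4.3652) = 1/60.319 = 0.01658
[CO2*] = α₀ × DIC = 0.01658 × 2.26 = 0.03747 mmol/kg
pCO2 = [CO2*]/KH = 3.747×10^-5 / 3.981×10^-2 = 941 μatm

pCO2 = 941 μatm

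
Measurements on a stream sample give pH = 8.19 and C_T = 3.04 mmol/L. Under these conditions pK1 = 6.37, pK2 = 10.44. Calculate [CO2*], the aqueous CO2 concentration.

[CO2*] = 0.0451 mmol/L

α₀ = 1 / (1 + K1/[H⁺] + K1K2/[H⁺]²) = 1 / (1 + 10^+1.82 + 10^-0.43)
   = 1 / (1 + 66.069 + 0.37154) = 1/67.441 = 0.01483
[CO2*] = α₀ × DIC = 0.01483 × 3.04 = 0.0451 mmol/L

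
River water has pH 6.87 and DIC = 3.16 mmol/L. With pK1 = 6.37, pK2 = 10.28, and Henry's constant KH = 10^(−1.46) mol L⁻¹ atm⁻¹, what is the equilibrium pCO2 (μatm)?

α₀ = 1 / (1 + K1/[H⁺] + K1K2/[H⁺]²) = 1 / (1 + 10^+0.50 + 10^-2.91)
   = 1 / (1 + 3.1623 + 0.0012303) = 1/4.1635 = 0.2402
[CO2*] = α₀ × DIC = 0.2402 × 3.16 = 0.7590 mmol/L
pCO2 = [CO2*]/KH = 7.590×10^-4 / 3.467×10^-2 = 2.19×10^4 μatm

pCO2 = 2.19×10^4 μatm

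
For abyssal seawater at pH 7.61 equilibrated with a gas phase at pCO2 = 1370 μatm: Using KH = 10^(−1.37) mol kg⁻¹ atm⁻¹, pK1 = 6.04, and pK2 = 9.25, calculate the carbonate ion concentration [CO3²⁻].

[CO2*] = KH · pCO2 = 10^(−1.37) × 1370×10^-6 = 5.844×10^-5 mol/kg
α₀ = 1/(1 + K1/[H⁺] + K1K2/[H⁺]²) = 1/(1 + 10^+1.57 + 10^-0.07) = 0.02564
DIC = [CO2*]/α₀ = 5.844×10^-5 / 0.02564 = 2.279 mmol/kg
[CO3²⁻] = α₂·DIC; α₂ = 0.02182, so [CO3²⁻] = 0.02182 × 2.279 = 0.0497 mmol/kg

[CO3²⁻] = 0.0497 mmol/kg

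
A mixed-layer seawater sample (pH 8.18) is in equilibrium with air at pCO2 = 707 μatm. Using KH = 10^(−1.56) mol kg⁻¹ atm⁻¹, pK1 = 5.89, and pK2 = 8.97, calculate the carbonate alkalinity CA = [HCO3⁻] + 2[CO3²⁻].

[CO2*] = KH · pCO2 = 10^(−1.56) × 707×10^-6 = 1.947×10^-5 mol/kg
α₀ = 1/(1 + K1/[H⁺] + K1K2/[H⁺]²) = 1/(1 + 10^+2.29 + 10^+1.50) = 0.004394
DIC = [CO2*]/α₀ = 1.947×10^-5 / 0.004394 = 4.432 mmol/kg
CA = (α₁ + 2α₂)·DIC = (0.8567 + 2×0.1389) × 4.432 = 5.03 mmol/kg

CA = 5.03 mmol/kg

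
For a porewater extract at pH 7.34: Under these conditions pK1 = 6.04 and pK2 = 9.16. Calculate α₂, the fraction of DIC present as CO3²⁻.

α₂ = 0.0142

α₂ = 1 / (1 + [H⁺]/K2 + [H⁺]²/(K1K2)) = 1 / (1 + 10^+1.82 + 10^+0.52)
   = 1 / (1 + 66.069 + 3.3113) = 1/70.381 = 0.01421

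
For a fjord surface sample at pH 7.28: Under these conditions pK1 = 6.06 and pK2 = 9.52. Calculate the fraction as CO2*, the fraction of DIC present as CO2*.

α₀ = 1 / (1 + K1/[H⁺] + K1K2/[H⁺]²) = 1 / (1 + 10^+1.22 + 10^-1.02)
   = 1 / (1 + 16.596 + 0.095499) = 1/17.691 = 0.05652

α₀ = 0.0565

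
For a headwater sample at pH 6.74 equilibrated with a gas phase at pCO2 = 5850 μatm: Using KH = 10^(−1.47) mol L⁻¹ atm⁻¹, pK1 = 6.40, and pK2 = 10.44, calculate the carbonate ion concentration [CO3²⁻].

[CO2*] = KH · pCO2 = 10^(−1.47) × 5850×10^-6 = 1.982×10^-4 mol/L
α₀ = 1/(1 + K1/[H⁺] + K1K2/[H⁺]²) = 1/(1 + 10^+0.34 + 10^-3.36) = 0.3137
DIC = [CO2*]/α₀ = 1.982×10^-4 / 0.3137 = 0.6320 mmol/L
[CO3²⁻] = α₂·DIC; α₂ = 0.0001369, so [CO3²⁻] = 0.0001369 × 0.6320 = 8.65×10^-5 mmol/L = 0.0865 μmol/L

[CO3²⁻] = 0.0865 μmol/L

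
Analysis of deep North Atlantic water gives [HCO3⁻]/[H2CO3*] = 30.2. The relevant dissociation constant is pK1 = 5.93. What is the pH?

pH = 7.41

From K1 = [H⁺][HCO3⁻]/[H2CO3*]:  pH = pK1 + log₁₀([HCO3⁻]/[H2CO3*])
log₁₀(30.2) = +1.480
pH = 5.93 + (+1.480) = 7.41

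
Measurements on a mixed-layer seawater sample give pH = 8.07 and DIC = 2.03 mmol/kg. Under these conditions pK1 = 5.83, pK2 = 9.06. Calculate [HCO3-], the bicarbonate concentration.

[HCO3⁻] = 1.83 mmol/kg

α₁ = 1 / (1 + [H⁺]/K1 + K2/[H⁺]) = 1 / (1 + 10^-2.24 + 10^-0.99)
   = 1 / (1 + 0.0057544 + 0.10233) = 1/1.1081 = 0.9025
[HCO3⁻] = α₁ × DIC = 0.9025 × 2.03 = 1.83 mmol/kg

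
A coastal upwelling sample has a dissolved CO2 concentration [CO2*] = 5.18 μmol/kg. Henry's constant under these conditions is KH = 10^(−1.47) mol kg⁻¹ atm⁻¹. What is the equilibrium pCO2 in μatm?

pCO2 = 153 μatm

KH = 10^(−1.47) = 3.388×10^-2 mol kg⁻¹ atm⁻¹
pCO2 = [CO2*]/KH = 5.18×10^-6 / 3.388×10^-2 = 1.53×10^-4 atm = 153 μatm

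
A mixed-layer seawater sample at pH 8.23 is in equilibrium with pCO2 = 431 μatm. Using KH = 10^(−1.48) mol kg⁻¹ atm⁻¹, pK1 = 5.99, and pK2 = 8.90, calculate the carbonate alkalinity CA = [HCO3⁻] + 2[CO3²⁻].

[CO2*] = KH · pCO2 = 10^(−1.48) × 431×10^-6 = 1.427×10^-5 mol/kg
α₀ = 1/(1 + K1/[H⁺] + K1K2/[H⁺]²) = 1/(1 + 10^+2.24 + 10^+1.57) = 0.004718
DIC = [CO2*]/α₀ = 1.427×10^-5 / 0.004718 = 3.025 mmol/kg
CA = (α₁ + 2α₂)·DIC = (0.8200 + 2×0.1753) × 3.025 = 3.54 mmol/kg

CA = 3.54 mmol/kg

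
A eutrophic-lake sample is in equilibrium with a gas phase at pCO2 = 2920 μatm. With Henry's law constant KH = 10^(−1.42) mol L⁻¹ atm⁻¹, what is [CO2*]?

KH = 10^(−1.42) = 3.802×10^-2 mol L⁻¹ atm⁻¹
[CO2*] = KH · pCO2 = 3.802×10^-2 × 2920×10^-6 atm = 1.11×10^-4 mol/L

[CO2*] = 111 μmol/L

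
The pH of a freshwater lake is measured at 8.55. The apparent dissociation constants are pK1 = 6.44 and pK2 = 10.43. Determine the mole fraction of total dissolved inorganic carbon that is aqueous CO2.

α₀ = 1 / (1 + K1/[H⁺] + K1K2/[H⁺]²) = 1 / (1 + 10^+2.11 + 10^+0.23)
   = 1 / (1 + 128.82 + 1.6982) = 1/131.52 = 0.007603

α₀ = 0.00760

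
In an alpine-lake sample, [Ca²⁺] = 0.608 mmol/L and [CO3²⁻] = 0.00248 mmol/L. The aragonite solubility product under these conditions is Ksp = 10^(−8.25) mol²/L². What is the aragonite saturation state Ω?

Ksp = 10^(−8.25) = 5.623×10^-9
Ω = [Ca²⁺][CO3²⁻]/Ksp = (0.608×10^-3)(0.00248×10^-3) / 5.623×10^-9 = 0.268

Ω = 0.268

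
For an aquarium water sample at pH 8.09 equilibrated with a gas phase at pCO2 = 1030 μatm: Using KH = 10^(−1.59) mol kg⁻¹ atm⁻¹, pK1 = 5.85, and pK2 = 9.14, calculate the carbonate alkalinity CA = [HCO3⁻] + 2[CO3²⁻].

[CO2*] = KH · pCO2 = 10^(−1.59) × 1030×10^-6 = 2.648×10^-5 mol/kg
α₀ = 1/(1 + K1/[H⁺] + K1K2/[H⁺]²) = 1/(1 + 10^+2.24 + 10^+1.19) = 0.005256
DIC = [CO2*]/α₀ = 2.648×10^-5 / 0.005256 = 5.037 mmol/kg
CA = (α₁ + 2α₂)·DIC = (0.9133 + 2×0.08140) × 5.037 = 5.42 mmol/kg

CA = 5.42 mmol/kg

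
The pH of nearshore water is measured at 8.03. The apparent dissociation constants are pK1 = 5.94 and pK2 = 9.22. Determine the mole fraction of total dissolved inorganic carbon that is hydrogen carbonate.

α₁ = 1 / (1 + [H⁺]/K1 + K2/[H⁺]) = 1 / (1 + 10^-2.09 + 10^-1.19)
   = 1 / (1 + 0.0081283 + 0.064565) = 1/1.0727 = 0.9322

α₁ = 0.932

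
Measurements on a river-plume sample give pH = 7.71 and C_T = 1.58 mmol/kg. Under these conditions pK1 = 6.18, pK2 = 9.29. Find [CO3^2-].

[CO3²⁻] = 0.0394 mmol/kg

α₂ = 1 / (1 + [H⁺]/K2 + [H⁺]²/(K1K2)) = 1 / (1 + 10^+1.58 + 10^+0.05)
   = 1 / (1 + 38.019 + 1.1220) = 1/40.141 = 0.02491
[CO3²⁻] = α₂ × DIC = 0.02491 × 1.58 = 0.0394 mmol/kg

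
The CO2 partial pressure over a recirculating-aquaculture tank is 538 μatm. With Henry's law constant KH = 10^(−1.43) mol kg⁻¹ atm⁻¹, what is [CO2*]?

KH = 10^(−1.43) = 3.715×10^-2 mol kg⁻¹ atm⁻¹
[CO2*] = KH · pCO2 = 3.715×10^-2 × 538×10^-6 atm = 2.00×10^-5 mol/kg

[CO2*] = 20.0 μmol/kg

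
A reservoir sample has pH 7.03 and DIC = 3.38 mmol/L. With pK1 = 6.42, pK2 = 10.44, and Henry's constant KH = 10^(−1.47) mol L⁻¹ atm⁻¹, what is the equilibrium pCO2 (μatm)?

α₀ = 1 / (1 + K1/[H⁺] + K1K2/[H⁺]²) = 1 / (1 + 10^+0.61 + 10^-2.80)
   = 1 / (1 + 4.0738 + 0.0015849) = 1/5.0754 = 0.1970
[CO2*] = α₀ × DIC = 0.1970 × 3.38 = 0.6660 mmol/L
pCO2 = [CO2*]/KH = 6.660×10^-4 / 3.388×10^-2 = 1.97×10^4 μatm

pCO2 = 1.97×10^4 μatm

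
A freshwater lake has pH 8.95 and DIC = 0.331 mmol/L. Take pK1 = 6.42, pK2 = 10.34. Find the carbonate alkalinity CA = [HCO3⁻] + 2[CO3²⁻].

CA = 0.343 mmol/L

CA = [HCO3⁻] + 2[CO3²⁻] = (α₁ + 2α₂)·DIC
At pH 8.95: [H⁺]/K1 = 10^-2.53 = 0.0029512, K2/[H⁺] = 10^-1.39 = 0.040738
α₁ = 1/(1 + 0.0029512 + 0.040738) = 1/1.0437 = 0.9581; α₂ = α₁·K2/[H⁺] = 0.03903
α₁ + 2α₂ = 1.0362
CA = 1.0362 × 0.331 = 0.343 mmol/L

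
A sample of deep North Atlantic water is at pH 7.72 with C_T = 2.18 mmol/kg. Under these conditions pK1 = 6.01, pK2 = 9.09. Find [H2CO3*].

[CO2*] = 0.0400 mmol/kg

α₀ = 1 / (1 + K1/[H⁺] + K1K2/[H⁺]²) = 1 / (1 + 10^+1.71 + 10^+0.34)
   = 1 / (1 + 51.286 + 2.1878) = 1/54.474 = 0.01836
[CO2*] = α₀ × DIC = 0.01836 × 2.18 = 0.0400 mmol/kg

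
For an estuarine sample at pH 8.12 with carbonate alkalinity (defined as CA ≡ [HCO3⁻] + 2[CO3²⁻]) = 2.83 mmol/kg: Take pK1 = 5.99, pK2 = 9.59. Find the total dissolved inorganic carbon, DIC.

CA = [HCO3⁻] + 2[CO3²⁻] = (α₁ + 2α₂)·DIC
At pH 8.12: [H⁺]/K1 = 10^-2.13 = 0.0074131, K2/[H⁺] = 10^-1.47 = 0.033884
α₁ = 1/(1 + 0.0074131 + 0.033884) = 1/1.0413 = 0.9603; α₂ = α₁·K2/[H⁺] = 0.03254
α₁ + 2α₂ = 1.0254
DIC = CA / (α₁ + 2α₂) = 2.83 / 1.0254 = 2.76 mmol/kg

DIC = 2.76 mmol/kg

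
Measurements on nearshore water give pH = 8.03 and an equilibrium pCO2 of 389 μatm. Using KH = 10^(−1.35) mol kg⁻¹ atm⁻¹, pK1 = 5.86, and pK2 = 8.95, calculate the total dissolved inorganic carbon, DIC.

[CO2*] = KH · pCO2 = 10^(−1.35) × 389×10^-6 = 1.738×10^-5 mol/kg
α₀ = 1/(1 + K1/[H⁺] + K1K2/[H⁺]²) = 1/(1 + 10^+2.17 + 10^+1.25) = 0.005999
DIC = [CO2*]/α₀ = 1.738×10^-5 / 0.005999 = 2.90 mmol/kg

DIC = 2.90 mmol/kg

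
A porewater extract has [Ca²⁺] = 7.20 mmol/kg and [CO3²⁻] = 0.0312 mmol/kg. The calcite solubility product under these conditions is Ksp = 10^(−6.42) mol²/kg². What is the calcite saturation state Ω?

Ksp = 10^(−6.42) = 3.802×10^-7
Ω = [Ca²⁺][CO3²⁻]/Ksp = (7.20×10^-3)(0.0312×10^-3) / 3.802×10^-7 = 0.591

Ω = 0.591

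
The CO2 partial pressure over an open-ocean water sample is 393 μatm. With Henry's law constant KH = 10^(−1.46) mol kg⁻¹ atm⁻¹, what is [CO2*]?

KH = 10^(−1.46) = 3.467×10^-2 mol kg⁻¹ atm⁻¹
[CO2*] = KH · pCO2 = 3.467×10^-2 × 393×10^-6 atm = 1.36×10^-5 mol/kg

[CO2*] = 13.6 μmol/kg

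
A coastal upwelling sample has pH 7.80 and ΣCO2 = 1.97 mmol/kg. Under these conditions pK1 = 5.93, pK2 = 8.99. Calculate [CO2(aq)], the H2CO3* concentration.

[CO2*] = 0.0247 mmol/kg

α₀ = 1 / (1 + K1/[H⁺] + K1K2/[H⁺]²) = 1 / (1 + 10^+1.87 + 10^+0.68)
   = 1 / (1 + 74.131 + 4.7863) = 1/79.917 = 0.01251
[CO2*] = α₀ × DIC = 0.01251 × 1.97 = 0.0247 mmol/kg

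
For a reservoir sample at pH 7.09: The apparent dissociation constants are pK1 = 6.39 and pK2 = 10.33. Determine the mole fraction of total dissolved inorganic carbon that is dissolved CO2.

α₀ = 0.166

α₀ = 1 / (1 + K1/[H⁺] + K1K2/[H⁺]²) = 1 / (1 + 10^+0.70 + 10^-2.54)
   = 1 / (1 + 5.0119 + 0.0028840) = 1/6.0148 = 0.1663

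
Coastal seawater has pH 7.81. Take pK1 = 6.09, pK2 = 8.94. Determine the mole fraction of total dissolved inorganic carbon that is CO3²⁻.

α₂ = 0.0678

α₂ = 1 / (1 + [H⁺]/K2 + [H⁺]²/(K1K2)) = 1 / (1 + 10^+1.13 + 10^-0.59)
   = 1 / (1 + 13.490 + 0.25704) = 1/14.747 = 0.06781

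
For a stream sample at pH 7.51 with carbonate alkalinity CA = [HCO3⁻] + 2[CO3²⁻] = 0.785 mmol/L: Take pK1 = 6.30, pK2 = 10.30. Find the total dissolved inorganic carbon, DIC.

DIC = 0.832 mmol/L

CA = [HCO3⁻] + 2[CO3²⁻] = (α₁ + 2α₂)·DIC
At pH 7.51: [H⁺]/K1 = 10^-1.21 = 0.061660, K2/[H⁺] = 10^-2.79 = 0.0016218
α₁ = 1/(1 + 0.061660 + 0.0016218) = 1/1.0633 = 0.9405; α₂ = α₁·K2/[H⁺] = 0.001525
α₁ + 2α₂ = 0.9435
DIC = CA / (α₁ + 2α₂) = 0.785 / 0.9435 = 0.832 mmol/L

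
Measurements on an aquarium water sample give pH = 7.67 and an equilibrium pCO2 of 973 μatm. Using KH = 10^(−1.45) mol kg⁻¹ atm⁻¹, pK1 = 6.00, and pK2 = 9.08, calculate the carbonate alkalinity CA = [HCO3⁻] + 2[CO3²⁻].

CA = 1.74 mmol/kg

[CO2*] = KH · pCO2 = 10^(−1.45) × 973×10^-6 = 3.452×10^-5 mol/kg
α₀ = 1/(1 + K1/[H⁺] + K1K2/[H⁺]²) = 1/(1 + 10^+1.67 + 10^+0.26) = 0.02016
DIC = [CO2*]/α₀ = 3.452×10^-5 / 0.02016 = 1.712 mmol/kg
CA = (α₁ + 2α₂)·DIC = (0.9431 + 2×0.03669) × 1.712 = 1.74 mmol/kg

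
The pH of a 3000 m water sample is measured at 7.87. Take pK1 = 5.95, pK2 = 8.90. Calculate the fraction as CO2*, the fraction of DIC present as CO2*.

α₀ = 1 / (1 + K1/[H⁺] + K1K2/[H⁺]²) = 1 / (1 + 10^+1.92 + 10^+0.89)
   = 1 / (1 + 83.176 + 7.7625) = 1/91.939 = 0.01088

α₀ = 0.0109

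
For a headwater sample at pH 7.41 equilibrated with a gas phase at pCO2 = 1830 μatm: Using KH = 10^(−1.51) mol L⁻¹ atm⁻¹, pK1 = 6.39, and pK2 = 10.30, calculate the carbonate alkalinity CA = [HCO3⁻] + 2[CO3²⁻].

CA = 0.594 mmol/L

[CO2*] = KH · pCO2 = 10^(−1.51) × 1830×10^-6 = 5.655×10^-5 mol/L
α₀ = 1/(1 + K1/[H⁺] + K1K2/[H⁺]²) = 1/(1 + 10^+1.02 + 10^-1.87) = 0.08707
DIC = [CO2*]/α₀ = 5.655×10^-5 / 0.08707 = 0.6495 mmol/L
CA = (α₁ + 2α₂)·DIC = (0.9118 + 2×0.001175) × 0.6495 = 0.594 mmol/L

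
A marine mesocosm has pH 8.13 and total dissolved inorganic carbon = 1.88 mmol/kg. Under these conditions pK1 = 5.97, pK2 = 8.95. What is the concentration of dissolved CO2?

α₀ = 1 / (1 + K1/[H⁺] + K1K2/[H⁺]²) = 1 / (1 + 10^+2.16 + 10^+1.34)
   = 1 / (1 + 144.54 + 21.878) = 1/167.42 = 0.005973
[CO2*] = α₀ × DIC = 0.005973 × 1.88 = 0.0112 mmol/kg = 11.2 μmol/kg

[CO2*] = 11.2 μmol/kg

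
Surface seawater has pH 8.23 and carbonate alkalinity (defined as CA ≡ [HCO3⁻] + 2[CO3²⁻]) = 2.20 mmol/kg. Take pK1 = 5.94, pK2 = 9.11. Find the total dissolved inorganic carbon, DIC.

CA = [HCO3⁻] + 2[CO3²⁻] = (α₁ + 2α₂)·DIC
At pH 8.23: [H⁺]/K1 = 10^-2.29 = 0.0051286, K2/[H⁺] = 10^-0.88 = 0.13183
α₁ = 1/(1 + 0.0051286 + 0.13183) = 1/1.1370 = 0.8795; α₂ = α₁·K2/[H⁺] = 0.1159
α₁ + 2α₂ = 1.1114
DIC = CA / (α₁ + 2α₂) = 2.20 / 1.1114 = 1.98 mmol/kg

DIC = 1.98 mmol/kg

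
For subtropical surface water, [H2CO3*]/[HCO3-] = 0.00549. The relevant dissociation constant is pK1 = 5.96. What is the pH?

From K1 = [H⁺][HCO3-]/[H2CO3*]:  pH = pK1 − log₁₀([H2CO3*]/[HCO3-])
log₁₀(0.00549) = -2.260
pH = 5.96 − (-2.260) = 8.22

pH = 8.22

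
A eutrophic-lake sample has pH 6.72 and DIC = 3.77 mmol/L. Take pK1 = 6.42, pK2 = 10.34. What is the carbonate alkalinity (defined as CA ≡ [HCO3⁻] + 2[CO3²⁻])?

CA = 2.51 mmol/L

CA = [HCO3⁻] + 2[CO3²⁻] = (α₁ + 2α₂)·DIC
At pH 6.72: [H⁺]/K1 = 10^-0.30 = 0.50119, K2/[H⁺] = 10^-3.62 = 0.00023988
α₁ = 1/(1 + 0.50119 + 0.00023988) = 1/1.5014 = 0.6660; α₂ = α₁·K2/[H⁺] = 0.0001598
α₁ + 2α₂ = 0.6664
CA = 0.6664 × 3.77 = 2.51 mmol/L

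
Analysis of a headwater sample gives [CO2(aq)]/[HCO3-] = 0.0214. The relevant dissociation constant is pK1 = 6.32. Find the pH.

From K1 = [H⁺][HCO3-]/[CO2(aq)]:  pH = pK1 − log₁₀([CO2(aq)]/[HCO3-])
log₁₀(0.0214) = -1.670
pH = 6.32 − (-1.670) = 7.99

pH = 7.99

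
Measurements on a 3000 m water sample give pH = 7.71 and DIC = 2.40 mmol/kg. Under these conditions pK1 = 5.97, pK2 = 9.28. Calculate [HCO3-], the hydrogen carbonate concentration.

[HCO3⁻] = 2.30 mmol/kg

α₁ = 1 / (1 + [H⁺]/K1 + K2/[H⁺]) = 1 / (1 + 10^-1.74 + 10^-1.57)
   = 1 / (1 + 0.018197 + 0.026915) = 1/1.0451 = 0.9568
[HCO3⁻] = α₁ × DIC = 0.9568 × 2.40 = 2.30 mmol/kg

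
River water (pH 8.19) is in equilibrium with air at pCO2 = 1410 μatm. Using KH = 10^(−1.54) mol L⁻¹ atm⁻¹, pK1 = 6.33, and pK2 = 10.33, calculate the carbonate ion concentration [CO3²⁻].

[CO3²⁻] = 0.0213 mmol/L

[CO2*] = KH · pCO2 = 10^(−1.54) × 1410×10^-6 = 4.066×10^-5 mol/L
α₀ = 1/(1 + K1/[H⁺] + K1K2/[H⁺]²) = 1/(1 + 10^+1.86 + 10^-0.28) = 0.01352
DIC = [CO2*]/α₀ = 4.066×10^-5 / 0.01352 = 3.008 mmol/L
[CO3²⁻] = α₂·DIC; α₂ = 0.007095, so [CO3²⁻] = 0.007095 × 3.008 = 0.0213 mmol/L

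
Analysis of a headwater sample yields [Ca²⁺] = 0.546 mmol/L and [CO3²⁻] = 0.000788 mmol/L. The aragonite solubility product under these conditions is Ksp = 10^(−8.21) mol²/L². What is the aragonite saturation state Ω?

Ω = 0.0698

Ksp = 10^(−8.21) = 6.166×10^-9
Ω = [Ca²⁺][CO3²⁻]/Ksp = (0.546×10^-3)(0.000788×10^-3) / 6.166×10^-9 = 0.0698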